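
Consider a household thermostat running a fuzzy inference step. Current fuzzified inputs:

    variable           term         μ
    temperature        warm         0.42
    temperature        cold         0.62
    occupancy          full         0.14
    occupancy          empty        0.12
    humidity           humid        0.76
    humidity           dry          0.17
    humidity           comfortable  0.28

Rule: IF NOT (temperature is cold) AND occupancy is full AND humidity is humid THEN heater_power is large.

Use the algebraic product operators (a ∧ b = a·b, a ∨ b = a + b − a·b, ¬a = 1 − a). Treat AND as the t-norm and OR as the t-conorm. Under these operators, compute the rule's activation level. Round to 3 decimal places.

firing strength: ¬cold=1−0.62=0.38, full=0.14, humid=0.76; AND[a·b] → w = 0.0404

0.040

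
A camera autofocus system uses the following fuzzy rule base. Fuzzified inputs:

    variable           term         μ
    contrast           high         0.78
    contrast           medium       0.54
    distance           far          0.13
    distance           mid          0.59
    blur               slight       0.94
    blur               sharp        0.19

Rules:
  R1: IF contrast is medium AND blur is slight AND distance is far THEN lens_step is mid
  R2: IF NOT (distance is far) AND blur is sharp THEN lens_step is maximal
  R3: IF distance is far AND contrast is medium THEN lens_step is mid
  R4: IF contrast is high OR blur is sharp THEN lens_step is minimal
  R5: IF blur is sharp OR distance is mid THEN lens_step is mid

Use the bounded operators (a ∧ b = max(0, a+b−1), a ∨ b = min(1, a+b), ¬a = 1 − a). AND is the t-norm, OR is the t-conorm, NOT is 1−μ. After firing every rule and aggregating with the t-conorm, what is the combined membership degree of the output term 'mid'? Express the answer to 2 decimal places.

0.78

R1: medium=0.54, slight=0.94, far=0.13; AND[max(0, a+b−1)] → w = 0.00
R2: ¬far=1−0.13=0.87, sharp=0.19; AND[max(0, a+b−1)] → w = 0.06
R3: far=0.13, medium=0.54; AND[max(0, a+b−1)] → w = 0.00
R4: high=0.78, sharp=0.19; OR[min(1, a+b)] → w = 0.97
R5: sharp=0.19, mid=0.59; OR[min(1, a+b)] → w = 0.78
Rules with consequent 'mid': {R1, R3, R5} → strengths 0.00, 0.00, 0.78
Aggregate via t-conorm [min(1, a+b)]: 0.78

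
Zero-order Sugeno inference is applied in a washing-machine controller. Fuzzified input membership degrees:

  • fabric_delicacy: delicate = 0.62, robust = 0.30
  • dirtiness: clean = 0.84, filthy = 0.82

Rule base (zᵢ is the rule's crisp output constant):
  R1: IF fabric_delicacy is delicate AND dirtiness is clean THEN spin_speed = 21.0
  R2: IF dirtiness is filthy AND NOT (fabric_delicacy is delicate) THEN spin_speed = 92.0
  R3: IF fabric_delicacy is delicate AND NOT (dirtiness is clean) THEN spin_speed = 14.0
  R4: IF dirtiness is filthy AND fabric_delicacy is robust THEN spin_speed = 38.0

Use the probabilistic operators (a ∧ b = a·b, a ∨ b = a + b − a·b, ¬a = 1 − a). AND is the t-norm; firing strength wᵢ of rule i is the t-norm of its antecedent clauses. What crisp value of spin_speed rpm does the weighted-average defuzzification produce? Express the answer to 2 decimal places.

R1 (z=21.0): delicate=0.62, clean=0.84; AND[a·b] → w = 0.5208
R2 (z=92.0): filthy=0.82, ¬delicate=1−0.62=0.38; AND[a·b] → w = 0.3116
R3 (z=14.0): delicate=0.62, ¬clean=1−0.84=0.16; AND[a·b] → w = 0.0992
R4 (z=38.0): filthy=0.82, robust=0.30; AND[a·b] → w = 0.2460
Weighted average = (0.5208·21.0 + 0.3116·92.0 + 0.0992·14.0 + 0.2460·38.0) / (0.5208 + 0.3116 + 0.0992 + 0.2460)
  = 50.3408 / 1.1776 = 42.75

42.75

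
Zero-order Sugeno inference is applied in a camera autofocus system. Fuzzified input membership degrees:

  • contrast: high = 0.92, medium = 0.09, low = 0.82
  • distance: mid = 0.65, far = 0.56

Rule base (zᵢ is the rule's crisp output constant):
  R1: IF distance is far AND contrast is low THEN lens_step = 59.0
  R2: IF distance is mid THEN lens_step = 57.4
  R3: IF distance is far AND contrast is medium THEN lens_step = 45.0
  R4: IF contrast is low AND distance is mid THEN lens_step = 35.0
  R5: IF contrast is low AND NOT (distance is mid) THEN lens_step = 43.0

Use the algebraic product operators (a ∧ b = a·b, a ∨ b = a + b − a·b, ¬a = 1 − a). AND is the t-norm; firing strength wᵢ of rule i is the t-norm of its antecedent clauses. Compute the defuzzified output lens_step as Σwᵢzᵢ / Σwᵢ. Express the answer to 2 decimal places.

49.34

R1 (z=59.0): far=0.56, low=0.82; AND[a·b] → w = 0.4592
R2 (z=57.4): mid=0.65 → w = 0.6500
R3 (z=45.0): far=0.56, medium=0.09; AND[a·b] → w = 0.0504
R4 (z=35.0): low=0.82, mid=0.65; AND[a·b] → w = 0.5330
R5 (z=43.0): low=0.82, ¬mid=1−0.65=0.35; AND[a·b] → w = 0.2870
Weighted average = (0.4592·59.0 + 0.6500·57.4 + 0.0504·45.0 + 0.5330·35.0 + 0.2870·43.0) / (0.4592 + 0.6500 + 0.0504 + 0.5330 + 0.2870)
  = 97.6668 / 1.9796 = 49.34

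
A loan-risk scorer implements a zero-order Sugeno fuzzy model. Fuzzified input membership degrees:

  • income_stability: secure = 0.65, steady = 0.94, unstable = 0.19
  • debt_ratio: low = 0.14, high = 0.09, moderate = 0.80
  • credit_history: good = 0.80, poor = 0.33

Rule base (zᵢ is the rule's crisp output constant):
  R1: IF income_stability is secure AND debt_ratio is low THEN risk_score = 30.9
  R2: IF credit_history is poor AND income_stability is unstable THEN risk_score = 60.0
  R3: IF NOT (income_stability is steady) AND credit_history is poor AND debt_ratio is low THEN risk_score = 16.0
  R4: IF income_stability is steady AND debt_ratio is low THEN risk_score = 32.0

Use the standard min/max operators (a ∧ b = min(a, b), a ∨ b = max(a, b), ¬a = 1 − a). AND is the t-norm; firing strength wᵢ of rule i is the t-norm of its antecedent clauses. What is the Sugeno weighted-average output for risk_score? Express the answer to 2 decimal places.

39.94

R1 (z=30.9): secure=0.65, low=0.14; AND[min(a, b)] → w = 0.14
R2 (z=60.0): poor=0.33, unstable=0.19; AND[min(a, b)] → w = 0.19
R3 (z=16.0): ¬steady=1−0.94=0.06, poor=0.33, low=0.14; AND[min(a, b)] → w = 0.06
R4 (z=32.0): steady=0.94, low=0.14; AND[min(a, b)] → w = 0.14
Weighted average = (0.14·30.9 + 0.19·60.0 + 0.06·16.0 + 0.14·32.0) / (0.14 + 0.19 + 0.06 + 0.14)
  = 21.1660 / 0.5300 = 39.94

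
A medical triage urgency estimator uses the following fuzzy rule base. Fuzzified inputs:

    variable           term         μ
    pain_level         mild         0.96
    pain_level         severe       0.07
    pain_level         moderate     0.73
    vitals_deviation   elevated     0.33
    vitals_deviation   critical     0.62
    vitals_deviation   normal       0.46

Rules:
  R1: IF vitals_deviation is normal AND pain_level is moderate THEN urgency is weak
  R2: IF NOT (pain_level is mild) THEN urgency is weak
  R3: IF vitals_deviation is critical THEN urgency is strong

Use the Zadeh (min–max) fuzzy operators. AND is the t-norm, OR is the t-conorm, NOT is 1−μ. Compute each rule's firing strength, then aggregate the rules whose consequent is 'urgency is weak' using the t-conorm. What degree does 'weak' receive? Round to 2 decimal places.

R1: normal=0.46, moderate=0.73; AND[min(a, b)] → w = 0.46
R2: ¬mild=1−0.96=0.04 → w = 0.04
R3: critical=0.62 → w = 0.62
Rules with consequent 'weak': {R1, R2} → strengths 0.46, 0.04
Aggregate via t-conorm [max(a, b)]: 0.46

0.46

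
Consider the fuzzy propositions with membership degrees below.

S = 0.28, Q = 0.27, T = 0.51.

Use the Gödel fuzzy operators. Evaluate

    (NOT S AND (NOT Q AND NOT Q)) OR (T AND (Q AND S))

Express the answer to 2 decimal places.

NOT S = 1 − 0.28 = 0.72
NOT Q = 1 − 0.27 = 0.73
NOT Q = 1 − 0.27 = 0.73
NOT Q AND NOT Q = min(a, b) on (0.73, 0.73) = 0.73
NOT S AND (NOT Q AND NOT Q) = min(a, b) on (0.72, 0.73) = 0.72
Q AND S = min(a, b) on (0.27, 0.28) = 0.27
T AND (Q AND S) = min(a, b) on (0.51, 0.27) = 0.27
(NOT S AND (NOT Q AND NOT Q)) OR (T AND (Q AND S)) = max(a, b) on (0.72, 0.27) = 0.72

0.72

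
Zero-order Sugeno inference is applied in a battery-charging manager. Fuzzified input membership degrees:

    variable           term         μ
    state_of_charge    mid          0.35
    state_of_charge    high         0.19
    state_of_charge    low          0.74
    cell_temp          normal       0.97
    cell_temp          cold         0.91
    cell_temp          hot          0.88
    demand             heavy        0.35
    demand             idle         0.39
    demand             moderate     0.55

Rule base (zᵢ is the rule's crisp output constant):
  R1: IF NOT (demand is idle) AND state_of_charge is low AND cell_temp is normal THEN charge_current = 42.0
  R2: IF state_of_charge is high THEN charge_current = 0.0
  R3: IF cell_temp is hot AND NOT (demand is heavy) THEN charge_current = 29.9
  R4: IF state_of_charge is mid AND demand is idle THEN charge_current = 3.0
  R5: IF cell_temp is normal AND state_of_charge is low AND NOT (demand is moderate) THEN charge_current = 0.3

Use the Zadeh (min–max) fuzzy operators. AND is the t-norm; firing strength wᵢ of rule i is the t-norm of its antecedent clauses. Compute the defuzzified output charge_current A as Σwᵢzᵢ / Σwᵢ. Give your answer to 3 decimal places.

20.551

R1 (z=42.0): ¬idle=1−0.39=0.61, low=0.74, normal=0.97; AND[min(a, b)] → w = 0.61
R2 (z=0.0): high=0.19 → w = 0.19
R3 (z=29.9): hot=0.88, ¬heavy=1−0.35=0.65; AND[min(a, b)] → w = 0.65
R4 (z=3.0): mid=0.35, idle=0.39; AND[min(a, b)] → w = 0.35
R5 (z=0.3): normal=0.97, low=0.74, ¬moderate=1−0.55=0.45; AND[min(a, b)] → w = 0.45
Weighted average = (0.61·42.0 + 0.19·0.0 + 0.65·29.9 + 0.35·3.0 + 0.45·0.3) / (0.61 + 0.19 + 0.65 + 0.35 + 0.45)
  = 46.2400 / 2.2500 = 20.551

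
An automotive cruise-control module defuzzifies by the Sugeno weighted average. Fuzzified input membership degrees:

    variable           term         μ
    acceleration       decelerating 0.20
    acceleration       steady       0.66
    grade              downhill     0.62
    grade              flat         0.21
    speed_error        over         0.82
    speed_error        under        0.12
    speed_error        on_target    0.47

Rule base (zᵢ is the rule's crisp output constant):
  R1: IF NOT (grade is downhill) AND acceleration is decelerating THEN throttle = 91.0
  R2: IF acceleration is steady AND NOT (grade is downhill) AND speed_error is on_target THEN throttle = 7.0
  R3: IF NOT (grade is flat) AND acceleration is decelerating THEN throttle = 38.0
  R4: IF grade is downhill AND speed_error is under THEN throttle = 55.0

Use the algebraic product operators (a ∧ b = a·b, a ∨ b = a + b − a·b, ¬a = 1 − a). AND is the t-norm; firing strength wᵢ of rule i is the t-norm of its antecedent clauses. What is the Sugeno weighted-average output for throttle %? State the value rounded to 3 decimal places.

41.844

R1 (z=91.0): ¬downhill=1−0.62=0.38, decelerating=0.20; AND[a·b] → w = 0.0760
R2 (z=7.0): steady=0.66, ¬downhill=1−0.62=0.38, on_target=0.47; AND[a·b] → w = 0.1179
R3 (z=38.0): ¬flat=1−0.21=0.79, decelerating=0.20; AND[a·b] → w = 0.1580
R4 (z=55.0): downhill=0.62, under=0.12; AND[a·b] → w = 0.0744
Weighted average = (0.0760·91.0 + 0.1179·7.0 + 0.1580·38.0 + 0.0744·55.0) / (0.0760 + 0.1179 + 0.1580 + 0.0744)
  = 17.8371 / 0.4263 = 41.844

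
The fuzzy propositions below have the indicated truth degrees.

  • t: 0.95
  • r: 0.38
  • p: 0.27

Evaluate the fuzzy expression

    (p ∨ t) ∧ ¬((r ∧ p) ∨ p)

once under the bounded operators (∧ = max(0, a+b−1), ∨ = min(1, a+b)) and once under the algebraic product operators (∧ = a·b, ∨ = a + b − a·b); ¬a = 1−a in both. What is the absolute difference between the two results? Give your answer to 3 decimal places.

Under bounded:
  p ∨ t = min(1, a+b) on (0.27, 0.95) = 1.00
  r ∧ p = max(0, a+b−1) on (0.38, 0.27) = 0.00
  (r ∧ p) ∨ p = min(1, a+b) on (0.00, 0.27) = 0.27
  ¬((r ∧ p) ∨ p) = 1 − 0.27 = 0.73
  (p ∨ t) ∧ ¬((r ∧ p) ∨ p) = max(0, a+b−1) on (1.00, 0.73) = 0.73
  → value = 0.7300
Under algebraic product:
  p ∨ t = a + b − a·b on (0.2700, 0.9500) = 0.9635
  r ∧ p = a·b on (0.3800, 0.2700) = 0.1026
  (r ∧ p) ∨ p = a + b − a·b on (0.1026, 0.2700) = 0.3449
  ¬((r ∧ p) ∨ p) = 1 − 0.3449 = 0.6551
  (p ∨ t) ∧ ¬((r ∧ p) ∨ p) = a·b on (0.9635, 0.6551) = 0.6312
  → value = 0.6312
|0.7300 − 0.6312| = 0.099

0.099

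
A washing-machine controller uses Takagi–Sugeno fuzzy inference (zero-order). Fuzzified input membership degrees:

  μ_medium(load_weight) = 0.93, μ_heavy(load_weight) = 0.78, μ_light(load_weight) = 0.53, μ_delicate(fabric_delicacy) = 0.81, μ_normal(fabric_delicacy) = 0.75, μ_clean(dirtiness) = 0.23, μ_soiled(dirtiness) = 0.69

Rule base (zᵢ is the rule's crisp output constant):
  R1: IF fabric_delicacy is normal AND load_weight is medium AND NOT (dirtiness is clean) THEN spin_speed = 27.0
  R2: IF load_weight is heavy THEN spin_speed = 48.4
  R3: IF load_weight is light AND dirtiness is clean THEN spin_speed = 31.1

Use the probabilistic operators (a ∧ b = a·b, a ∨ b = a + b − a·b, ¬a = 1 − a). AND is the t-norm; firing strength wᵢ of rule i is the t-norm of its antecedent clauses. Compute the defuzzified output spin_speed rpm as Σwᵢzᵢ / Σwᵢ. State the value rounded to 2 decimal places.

R1 (z=27.0): normal=0.75, medium=0.93, ¬clean=1−0.23=0.77; AND[a·b] → w = 0.5371
R2 (z=48.4): heavy=0.78 → w = 0.7800
R3 (z=31.1): light=0.53, clean=0.23; AND[a·b] → w = 0.1219
Weighted average = (0.5371·27.0 + 0.7800·48.4 + 0.1219·31.1) / (0.5371 + 0.7800 + 0.1219)
  = 56.0441 / 1.4390 = 38.95

38.95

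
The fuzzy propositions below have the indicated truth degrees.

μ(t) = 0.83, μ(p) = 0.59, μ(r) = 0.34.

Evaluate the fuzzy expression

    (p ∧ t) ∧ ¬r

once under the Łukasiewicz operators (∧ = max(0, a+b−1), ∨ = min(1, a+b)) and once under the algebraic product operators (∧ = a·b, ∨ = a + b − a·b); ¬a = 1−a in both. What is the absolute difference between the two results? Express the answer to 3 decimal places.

Under Łukasiewicz:
  p ∧ t = max(0, a+b−1) on (0.59, 0.83) = 0.42
  ¬r = 1 − 0.34 = 0.66
  (p ∧ t) ∧ ¬r = max(0, a+b−1) on (0.42, 0.66) = 0.08
  → value = 0.0800
Under algebraic product:
  p ∧ t = a·b on (0.5900, 0.8300) = 0.4897
  ¬r = 1 − 0.3400 = 0.6600
  (p ∧ t) ∧ ¬r = a·b on (0.4897, 0.6600) = 0.3232
  → value = 0.3232
|0.0800 − 0.3232| = 0.243

0.243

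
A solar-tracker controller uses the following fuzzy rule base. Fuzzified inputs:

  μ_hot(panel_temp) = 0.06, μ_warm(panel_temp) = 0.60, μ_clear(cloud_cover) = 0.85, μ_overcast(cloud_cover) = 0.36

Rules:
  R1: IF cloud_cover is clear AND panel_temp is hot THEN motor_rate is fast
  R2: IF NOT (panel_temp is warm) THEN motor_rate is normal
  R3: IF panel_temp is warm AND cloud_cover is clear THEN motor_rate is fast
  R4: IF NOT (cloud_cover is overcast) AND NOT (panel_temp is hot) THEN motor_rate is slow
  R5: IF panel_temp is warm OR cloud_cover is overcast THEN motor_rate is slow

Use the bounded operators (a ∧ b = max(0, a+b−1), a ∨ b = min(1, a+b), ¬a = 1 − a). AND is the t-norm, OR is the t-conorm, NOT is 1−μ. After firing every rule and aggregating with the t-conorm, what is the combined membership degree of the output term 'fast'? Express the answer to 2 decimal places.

R1: clear=0.85, hot=0.06; AND[max(0, a+b−1)] → w = 0.00
R2: ¬warm=1−0.60=0.40 → w = 0.40
R3: warm=0.60, clear=0.85; AND[max(0, a+b−1)] → w = 0.45
R4: ¬overcast=1−0.36=0.64, ¬hot=1−0.06=0.94; AND[max(0, a+b−1)] → w = 0.58
R5: warm=0.60, overcast=0.36; OR[min(1, a+b)] → w = 0.96
Rules with consequent 'fast': {R1, R3} → strengths 0.00, 0.45
Aggregate via t-conorm [min(1, a+b)]: 0.45

0.45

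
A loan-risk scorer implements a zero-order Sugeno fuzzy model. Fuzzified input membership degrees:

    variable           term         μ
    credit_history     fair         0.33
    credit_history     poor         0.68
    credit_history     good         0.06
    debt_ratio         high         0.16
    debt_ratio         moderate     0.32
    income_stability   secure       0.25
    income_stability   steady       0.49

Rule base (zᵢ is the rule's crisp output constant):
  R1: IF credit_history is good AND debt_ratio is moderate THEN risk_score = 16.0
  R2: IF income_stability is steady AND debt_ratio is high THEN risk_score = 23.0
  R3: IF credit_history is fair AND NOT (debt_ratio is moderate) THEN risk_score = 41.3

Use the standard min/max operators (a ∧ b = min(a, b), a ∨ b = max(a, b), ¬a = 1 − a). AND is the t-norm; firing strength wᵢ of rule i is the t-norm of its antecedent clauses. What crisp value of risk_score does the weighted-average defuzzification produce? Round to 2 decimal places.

33.22

R1 (z=16.0): good=0.06, moderate=0.32; AND[min(a, b)] → w = 0.06
R2 (z=23.0): steady=0.49, high=0.16; AND[min(a, b)] → w = 0.16
R3 (z=41.3): fair=0.33, ¬moderate=1−0.32=0.68; AND[min(a, b)] → w = 0.33
Weighted average = (0.06·16.0 + 0.16·23.0 + 0.33·41.3) / (0.06 + 0.16 + 0.33)
  = 18.2690 / 0.5500 = 33.22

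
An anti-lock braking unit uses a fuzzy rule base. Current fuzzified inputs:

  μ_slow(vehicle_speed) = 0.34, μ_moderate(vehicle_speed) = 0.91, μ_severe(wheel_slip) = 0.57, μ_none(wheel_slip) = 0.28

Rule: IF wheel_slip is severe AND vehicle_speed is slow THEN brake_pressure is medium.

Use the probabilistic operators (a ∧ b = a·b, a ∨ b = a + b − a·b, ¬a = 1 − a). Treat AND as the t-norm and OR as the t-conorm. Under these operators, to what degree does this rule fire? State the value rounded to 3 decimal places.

0.194

firing strength: severe=0.57, slow=0.34; AND[a·b] → w = 0.1938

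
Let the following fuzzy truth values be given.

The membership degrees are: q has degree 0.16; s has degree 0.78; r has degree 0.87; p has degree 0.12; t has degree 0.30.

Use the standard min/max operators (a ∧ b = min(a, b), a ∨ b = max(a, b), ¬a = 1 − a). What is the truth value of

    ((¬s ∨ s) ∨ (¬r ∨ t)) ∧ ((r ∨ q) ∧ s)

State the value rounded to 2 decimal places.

¬s = 1 − 0.78 = 0.22
¬s ∨ s = max(a, b) on (0.22, 0.78) = 0.78
¬r = 1 − 0.87 = 0.13
¬r ∨ t = max(a, b) on (0.13, 0.30) = 0.30
(¬s ∨ s) ∨ (¬r ∨ t) = max(a, b) on (0.78, 0.30) = 0.78
r ∨ q = max(a, b) on (0.87, 0.16) = 0.87
(r ∨ q) ∧ s = min(a, b) on (0.87, 0.78) = 0.78
((¬s ∨ s) ∨ (¬r ∨ t)) ∧ ((r ∨ q) ∧ s) = min(a, b) on (0.78, 0.78) = 0.78

0.78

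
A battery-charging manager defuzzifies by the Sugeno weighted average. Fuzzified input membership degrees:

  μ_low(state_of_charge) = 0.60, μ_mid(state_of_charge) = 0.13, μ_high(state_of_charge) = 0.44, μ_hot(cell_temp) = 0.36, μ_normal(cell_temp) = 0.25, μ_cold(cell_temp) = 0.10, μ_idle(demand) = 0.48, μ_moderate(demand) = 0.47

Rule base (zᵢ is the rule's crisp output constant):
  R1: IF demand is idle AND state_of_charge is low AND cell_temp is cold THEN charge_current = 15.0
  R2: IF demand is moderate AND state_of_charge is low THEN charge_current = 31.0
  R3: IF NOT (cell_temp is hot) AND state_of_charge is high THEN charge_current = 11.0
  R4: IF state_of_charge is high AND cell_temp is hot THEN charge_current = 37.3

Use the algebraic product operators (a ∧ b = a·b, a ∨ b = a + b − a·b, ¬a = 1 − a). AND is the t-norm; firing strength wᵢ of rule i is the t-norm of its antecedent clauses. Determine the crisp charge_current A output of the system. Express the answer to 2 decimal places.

24.21

R1 (z=15.0): idle=0.48, low=0.60, cold=0.10; AND[a·b] → w = 0.0288
R2 (z=31.0): moderate=0.47, low=0.60; AND[a·b] → w = 0.2820
R3 (z=11.0): ¬hot=1−0.36=0.64, high=0.44; AND[a·b] → w = 0.2816
R4 (z=37.3): high=0.44, hot=0.36; AND[a·b] → w = 0.1584
Weighted average = (0.0288·15.0 + 0.2820·31.0 + 0.2816·11.0 + 0.1584·37.3) / (0.0288 + 0.2820 + 0.2816 + 0.1584)
  = 18.1799 / 0.7508 = 24.21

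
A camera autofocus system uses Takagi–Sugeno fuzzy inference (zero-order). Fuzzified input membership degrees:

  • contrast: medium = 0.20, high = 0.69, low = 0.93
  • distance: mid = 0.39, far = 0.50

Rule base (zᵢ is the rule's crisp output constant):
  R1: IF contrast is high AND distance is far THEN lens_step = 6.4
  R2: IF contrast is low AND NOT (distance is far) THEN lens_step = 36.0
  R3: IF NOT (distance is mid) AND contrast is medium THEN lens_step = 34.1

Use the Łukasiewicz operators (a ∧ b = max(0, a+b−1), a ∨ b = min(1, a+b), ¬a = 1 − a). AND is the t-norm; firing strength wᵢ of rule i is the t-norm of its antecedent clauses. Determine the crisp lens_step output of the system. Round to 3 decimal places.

R1 (z=6.4): high=0.69, far=0.50; AND[max(0, a+b−1)] → w = 0.19
R2 (z=36.0): low=0.93, ¬far=1−0.50=0.50; AND[max(0, a+b−1)] → w = 0.43
R3 (z=34.1): ¬mid=1−0.39=0.61, medium=0.20; AND[max(0, a+b−1)] → w = 0.00
Weighted average = (0.19·6.4 + 0.43·36.0 + 0.00·34.1) / (0.19 + 0.43 + 0.00)
  = 16.6960 / 0.6200 = 26.929

26.929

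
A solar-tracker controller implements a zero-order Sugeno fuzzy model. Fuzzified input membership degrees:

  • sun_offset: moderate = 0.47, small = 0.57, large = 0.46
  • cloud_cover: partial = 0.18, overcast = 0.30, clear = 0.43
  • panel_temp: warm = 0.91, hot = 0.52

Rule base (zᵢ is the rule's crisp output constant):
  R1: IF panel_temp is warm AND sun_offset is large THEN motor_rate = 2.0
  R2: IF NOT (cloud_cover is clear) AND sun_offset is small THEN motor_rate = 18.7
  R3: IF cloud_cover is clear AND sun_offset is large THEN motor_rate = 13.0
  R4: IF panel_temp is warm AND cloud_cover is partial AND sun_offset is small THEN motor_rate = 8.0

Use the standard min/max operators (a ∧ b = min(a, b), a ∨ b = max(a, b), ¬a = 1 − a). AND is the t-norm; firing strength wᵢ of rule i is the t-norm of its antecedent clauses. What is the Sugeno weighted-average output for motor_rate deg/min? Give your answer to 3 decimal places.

R1 (z=2.0): warm=0.91, large=0.46; AND[min(a, b)] → w = 0.46
R2 (z=18.7): ¬clear=1−0.43=0.57, small=0.57; AND[min(a, b)] → w = 0.57
R3 (z=13.0): clear=0.43, large=0.46; AND[min(a, b)] → w = 0.43
R4 (z=8.0): warm=0.91, partial=0.18, small=0.57; AND[min(a, b)] → w = 0.18
Weighted average = (0.46·2.0 + 0.57·18.7 + 0.43·13.0 + 0.18·8.0) / (0.46 + 0.57 + 0.43 + 0.18)
  = 18.6090 / 1.6400 = 11.347

11.347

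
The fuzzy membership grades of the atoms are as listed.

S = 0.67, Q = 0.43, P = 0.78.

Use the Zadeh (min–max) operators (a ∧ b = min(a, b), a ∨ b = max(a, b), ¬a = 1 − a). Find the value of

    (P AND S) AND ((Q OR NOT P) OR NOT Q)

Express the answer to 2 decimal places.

0.57

P AND S = min(a, b) on (0.78, 0.67) = 0.67
NOT P = 1 − 0.78 = 0.22
Q OR NOT P = max(a, b) on (0.43, 0.22) = 0.43
NOT Q = 1 − 0.43 = 0.57
(Q OR NOT P) OR NOT Q = max(a, b) on (0.43, 0.57) = 0.57
(P AND S) AND ((Q OR NOT P) OR NOT Q) = min(a, b) on (0.67, 0.57) = 0.57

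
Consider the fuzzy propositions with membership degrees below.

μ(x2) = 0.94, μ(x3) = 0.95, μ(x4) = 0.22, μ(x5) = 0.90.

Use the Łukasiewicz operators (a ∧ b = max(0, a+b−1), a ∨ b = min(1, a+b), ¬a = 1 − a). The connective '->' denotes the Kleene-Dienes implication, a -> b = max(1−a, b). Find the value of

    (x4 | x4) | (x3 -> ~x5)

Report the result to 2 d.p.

x4 | x4 = min(1, a+b) on (0.22, 0.22) = 0.44
~x5 = 1 − 0.90 = 0.10
x3 -> ~x5  [Kleene-Dienes: max(1−a, b)] with a=0.95, b=0.10 → 0.10
(x4 | x4) | (x3 -> ~x5) = min(1, a+b) on (0.44, 0.10) = 0.54

0.54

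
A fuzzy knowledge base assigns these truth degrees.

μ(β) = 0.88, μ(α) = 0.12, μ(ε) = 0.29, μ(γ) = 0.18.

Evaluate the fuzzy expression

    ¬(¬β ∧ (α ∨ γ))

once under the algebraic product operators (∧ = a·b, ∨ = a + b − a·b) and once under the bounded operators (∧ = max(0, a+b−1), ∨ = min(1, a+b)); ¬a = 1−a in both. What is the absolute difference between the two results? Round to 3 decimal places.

0.033

Under algebraic product:
  ¬β = 1 − 0.8800 = 0.1200
  α ∨ γ = a + b − a·b on (0.1200, 0.1800) = 0.2784
  ¬β ∧ (α ∨ γ) = a·b on (0.1200, 0.2784) = 0.0334
  ¬(¬β ∧ (α ∨ γ)) = 1 − 0.0334 = 0.9666
  → value = 0.9666
Under bounded:
  ¬β = 1 − 0.88 = 0.12
  α ∨ γ = min(1, a+b) on (0.12, 0.18) = 0.30
  ¬β ∧ (α ∨ γ) = max(0, a+b−1) on (0.12, 0.30) = 0.00
  ¬(¬β ∧ (α ∨ γ)) = 1 − 0.00 = 1.00
  → value = 1.0000
|0.9666 − 1.0000| = 0.033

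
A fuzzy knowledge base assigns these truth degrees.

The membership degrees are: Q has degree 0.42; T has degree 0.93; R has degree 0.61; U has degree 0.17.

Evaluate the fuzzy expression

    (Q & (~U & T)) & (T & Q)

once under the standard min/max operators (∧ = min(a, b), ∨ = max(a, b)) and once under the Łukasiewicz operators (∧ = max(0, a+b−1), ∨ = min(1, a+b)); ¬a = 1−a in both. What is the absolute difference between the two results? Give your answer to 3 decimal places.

0.420

Under standard min/max:
  ~U = 1 − 0.17 = 0.83
  ~U & T = min(a, b) on (0.83, 0.93) = 0.83
  Q & (~U & T) = min(a, b) on (0.42, 0.83) = 0.42
  T & Q = min(a, b) on (0.93, 0.42) = 0.42
  (Q & (~U & T)) & (T & Q) = min(a, b) on (0.42, 0.42) = 0.42
  → value = 0.4200
Under Łukasiewicz:
  ~U = 1 − 0.17 = 0.83
  ~U & T = max(0, a+b−1) on (0.83, 0.93) = 0.76
  Q & (~U & T) = max(0, a+b−1) on (0.42, 0.76) = 0.18
  T & Q = max(0, a+b−1) on (0.93, 0.42) = 0.35
  (Q & (~U & T)) & (T & Q) = max(0, a+b−1) on (0.18, 0.35) = 0.00
  → value = 0.0000
|0.4200 − 0.0000| = 0.420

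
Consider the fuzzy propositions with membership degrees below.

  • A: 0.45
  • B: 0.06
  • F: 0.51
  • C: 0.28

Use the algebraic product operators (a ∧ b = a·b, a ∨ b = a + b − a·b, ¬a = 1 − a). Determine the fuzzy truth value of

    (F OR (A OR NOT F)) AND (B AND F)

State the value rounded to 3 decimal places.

NOT F = 1 − 0.5100 = 0.4900
A OR NOT F = a + b − a·b on (0.4500, 0.4900) = 0.7195
F OR (A OR NOT F) = a + b − a·b on (0.5100, 0.7195) = 0.8626
B AND F = a·b on (0.0600, 0.5100) = 0.0306
(F OR (A OR NOT F)) AND (B AND F) = a·b on (0.8626, 0.0306) = 0.0264

0.026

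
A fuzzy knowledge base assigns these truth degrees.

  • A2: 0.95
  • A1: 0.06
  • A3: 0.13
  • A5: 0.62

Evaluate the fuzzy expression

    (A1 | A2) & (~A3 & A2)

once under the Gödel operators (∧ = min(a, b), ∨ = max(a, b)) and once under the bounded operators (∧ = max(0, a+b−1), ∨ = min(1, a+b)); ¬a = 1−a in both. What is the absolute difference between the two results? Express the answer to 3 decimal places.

0.050

Under Gödel:
  A1 | A2 = max(a, b) on (0.06, 0.95) = 0.95
  ~A3 = 1 − 0.13 = 0.87
  ~A3 & A2 = min(a, b) on (0.87, 0.95) = 0.87
  (A1 | A2) & (~A3 & A2) = min(a, b) on (0.95, 0.87) = 0.87
  → value = 0.8700
Under bounded:
  A1 | A2 = min(1, a+b) on (0.06, 0.95) = 1.00
  ~A3 = 1 − 0.13 = 0.87
  ~A3 & A2 = max(0, a+b−1) on (0.87, 0.95) = 0.82
  (A1 | A2) & (~A3 & A2) = max(0, a+b−1) on (1.00, 0.82) = 0.82
  → value = 0.8200
|0.8700 − 0.8200| = 0.050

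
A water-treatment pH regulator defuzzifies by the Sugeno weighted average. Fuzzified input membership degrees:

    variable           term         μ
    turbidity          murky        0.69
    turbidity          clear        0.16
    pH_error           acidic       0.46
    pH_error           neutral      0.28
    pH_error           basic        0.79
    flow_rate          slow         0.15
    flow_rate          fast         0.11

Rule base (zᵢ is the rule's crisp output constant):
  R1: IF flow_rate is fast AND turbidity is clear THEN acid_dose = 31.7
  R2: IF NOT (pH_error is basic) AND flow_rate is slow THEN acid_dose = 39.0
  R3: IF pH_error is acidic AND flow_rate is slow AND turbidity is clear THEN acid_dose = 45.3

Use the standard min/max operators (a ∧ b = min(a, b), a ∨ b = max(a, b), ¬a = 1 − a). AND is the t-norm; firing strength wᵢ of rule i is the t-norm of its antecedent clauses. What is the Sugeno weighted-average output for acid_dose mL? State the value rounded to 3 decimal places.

39.346

R1 (z=31.7): fast=0.11, clear=0.16; AND[min(a, b)] → w = 0.11
R2 (z=39.0): ¬basic=1−0.79=0.21, slow=0.15; AND[min(a, b)] → w = 0.15
R3 (z=45.3): acidic=0.46, slow=0.15, clear=0.16; AND[min(a, b)] → w = 0.15
Weighted average = (0.11·31.7 + 0.15·39.0 + 0.15·45.3) / (0.11 + 0.15 + 0.15)
  = 16.1320 / 0.4100 = 39.346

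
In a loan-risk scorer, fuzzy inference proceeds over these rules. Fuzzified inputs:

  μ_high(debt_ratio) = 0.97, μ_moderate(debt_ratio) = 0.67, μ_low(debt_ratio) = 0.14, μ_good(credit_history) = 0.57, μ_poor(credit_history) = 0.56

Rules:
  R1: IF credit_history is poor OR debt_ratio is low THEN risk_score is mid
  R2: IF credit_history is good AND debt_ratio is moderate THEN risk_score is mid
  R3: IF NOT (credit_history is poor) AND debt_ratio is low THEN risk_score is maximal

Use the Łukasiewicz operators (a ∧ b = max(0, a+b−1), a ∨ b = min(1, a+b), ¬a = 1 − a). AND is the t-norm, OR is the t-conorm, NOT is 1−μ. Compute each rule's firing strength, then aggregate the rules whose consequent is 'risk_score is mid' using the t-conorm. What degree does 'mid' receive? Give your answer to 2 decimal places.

R1: poor=0.56, low=0.14; OR[min(1, a+b)] → w = 0.70
R2: good=0.57, moderate=0.67; AND[max(0, a+b−1)] → w = 0.24
R3: ¬poor=1−0.56=0.44, low=0.14; AND[max(0, a+b−1)] → w = 0.00
Rules with consequent 'mid': {R1, R2} → strengths 0.70, 0.24
Aggregate via t-conorm [min(1, a+b)]: 0.94

0.94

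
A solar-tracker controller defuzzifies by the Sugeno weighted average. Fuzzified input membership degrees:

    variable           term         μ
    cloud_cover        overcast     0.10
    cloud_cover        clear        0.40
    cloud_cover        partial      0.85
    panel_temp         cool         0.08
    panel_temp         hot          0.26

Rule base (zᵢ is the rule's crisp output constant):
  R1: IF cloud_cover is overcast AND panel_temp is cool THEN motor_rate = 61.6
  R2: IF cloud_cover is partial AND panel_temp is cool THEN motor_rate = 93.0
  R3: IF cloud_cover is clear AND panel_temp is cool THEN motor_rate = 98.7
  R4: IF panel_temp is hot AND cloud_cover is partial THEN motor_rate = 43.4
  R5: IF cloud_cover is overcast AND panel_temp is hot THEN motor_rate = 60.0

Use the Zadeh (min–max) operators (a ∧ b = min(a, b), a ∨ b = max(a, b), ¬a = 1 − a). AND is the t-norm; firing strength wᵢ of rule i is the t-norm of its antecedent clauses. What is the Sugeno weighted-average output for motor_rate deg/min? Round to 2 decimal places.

R1 (z=61.6): overcast=0.10, cool=0.08; AND[min(a, b)] → w = 0.08
R2 (z=93.0): partial=0.85, cool=0.08; AND[min(a, b)] → w = 0.08
R3 (z=98.7): clear=0.40, cool=0.08; AND[min(a, b)] → w = 0.08
R4 (z=43.4): hot=0.26, partial=0.85; AND[min(a, b)] → w = 0.26
R5 (z=60.0): overcast=0.10, hot=0.26; AND[min(a, b)] → w = 0.10
Weighted average = (0.08·61.6 + 0.08·93.0 + 0.08·98.7 + 0.26·43.4 + 0.10·60.0) / (0.08 + 0.08 + 0.08 + 0.26 + 0.10)
  = 37.5480 / 0.6000 = 62.58

62.58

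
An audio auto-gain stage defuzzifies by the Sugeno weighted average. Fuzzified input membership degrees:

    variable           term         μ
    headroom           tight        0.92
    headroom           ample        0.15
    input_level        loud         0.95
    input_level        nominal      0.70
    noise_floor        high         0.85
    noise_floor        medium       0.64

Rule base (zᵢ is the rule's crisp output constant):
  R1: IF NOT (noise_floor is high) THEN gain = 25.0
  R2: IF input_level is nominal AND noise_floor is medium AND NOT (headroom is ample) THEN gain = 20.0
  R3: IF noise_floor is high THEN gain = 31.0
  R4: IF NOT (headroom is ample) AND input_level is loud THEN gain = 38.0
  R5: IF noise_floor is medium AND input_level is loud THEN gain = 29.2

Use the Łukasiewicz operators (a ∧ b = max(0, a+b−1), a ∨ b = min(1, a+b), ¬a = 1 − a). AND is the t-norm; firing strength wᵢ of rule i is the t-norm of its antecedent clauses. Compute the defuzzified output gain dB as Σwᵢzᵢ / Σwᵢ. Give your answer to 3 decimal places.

R1 (z=25.0): ¬high=1−0.85=0.15 → w = 0.15
R2 (z=20.0): nominal=0.70, medium=0.64, ¬ample=1−0.15=0.85; AND[max(0, a+b−1)] → w = 0.19
R3 (z=31.0): high=0.85 → w = 0.85
R4 (z=38.0): ¬ample=1−0.15=0.85, loud=0.95; AND[max(0, a+b−1)] → w = 0.80
R5 (z=29.2): medium=0.64, loud=0.95; AND[max(0, a+b−1)] → w = 0.59
Weighted average = (0.15·25.0 + 0.19·20.0 + 0.85·31.0 + 0.80·38.0 + 0.59·29.2) / (0.15 + 0.19 + 0.85 + 0.80 + 0.59)
  = 81.5280 / 2.5800 = 31.600

31.600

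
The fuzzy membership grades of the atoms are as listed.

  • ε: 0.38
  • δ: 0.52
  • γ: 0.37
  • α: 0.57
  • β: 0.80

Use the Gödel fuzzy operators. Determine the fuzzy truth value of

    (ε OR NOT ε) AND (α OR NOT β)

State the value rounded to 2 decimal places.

NOT ε = 1 − 0.38 = 0.62
ε OR NOT ε = max(a, b) on (0.38, 0.62) = 0.62
NOT β = 1 − 0.80 = 0.20
α OR NOT β = max(a, b) on (0.57, 0.20) = 0.57
(ε OR NOT ε) AND (α OR NOT β) = min(a, b) on (0.62, 0.57) = 0.57

0.57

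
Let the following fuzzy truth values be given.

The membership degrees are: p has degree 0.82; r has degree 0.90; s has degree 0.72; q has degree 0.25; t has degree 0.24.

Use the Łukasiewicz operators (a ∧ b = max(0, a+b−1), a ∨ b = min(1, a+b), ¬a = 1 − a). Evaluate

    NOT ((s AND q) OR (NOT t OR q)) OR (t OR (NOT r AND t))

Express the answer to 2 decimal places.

s AND q = max(0, a+b−1) on (0.72, 0.25) = 0.00
NOT t = 1 − 0.24 = 0.76
NOT t OR q = min(1, a+b) on (0.76, 0.25) = 1.00
(s AND q) OR (NOT t OR q) = min(1, a+b) on (0.00, 1.00) = 1.00
NOT ((s AND q) OR (NOT t OR q)) = 1 − 1.00 = 0.00
NOT r = 1 − 0.90 = 0.10
NOT r AND t = max(0, a+b−1) on (0.10, 0.24) = 0.00
t OR (NOT r AND t) = min(1, a+b) on (0.24, 0.00) = 0.24
NOT ((s AND q) OR (NOT t OR q)) OR (t OR (NOT r AND t)) = min(1, a+b) on (0.00, 0.24) = 0.24

0.24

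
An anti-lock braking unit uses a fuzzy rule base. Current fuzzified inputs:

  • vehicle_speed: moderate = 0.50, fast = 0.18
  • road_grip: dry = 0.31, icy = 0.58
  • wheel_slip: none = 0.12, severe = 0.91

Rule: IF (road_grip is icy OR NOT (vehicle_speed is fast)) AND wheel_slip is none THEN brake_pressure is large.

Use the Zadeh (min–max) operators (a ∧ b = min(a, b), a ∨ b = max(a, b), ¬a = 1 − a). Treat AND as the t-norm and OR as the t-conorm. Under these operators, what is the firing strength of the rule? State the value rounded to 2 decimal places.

0.12

firing strength: (icy=0.58 OR ¬fast=1−0.18=0.82) = 0.82; AND[min(a, b)] with none=0.12 → w = 0.12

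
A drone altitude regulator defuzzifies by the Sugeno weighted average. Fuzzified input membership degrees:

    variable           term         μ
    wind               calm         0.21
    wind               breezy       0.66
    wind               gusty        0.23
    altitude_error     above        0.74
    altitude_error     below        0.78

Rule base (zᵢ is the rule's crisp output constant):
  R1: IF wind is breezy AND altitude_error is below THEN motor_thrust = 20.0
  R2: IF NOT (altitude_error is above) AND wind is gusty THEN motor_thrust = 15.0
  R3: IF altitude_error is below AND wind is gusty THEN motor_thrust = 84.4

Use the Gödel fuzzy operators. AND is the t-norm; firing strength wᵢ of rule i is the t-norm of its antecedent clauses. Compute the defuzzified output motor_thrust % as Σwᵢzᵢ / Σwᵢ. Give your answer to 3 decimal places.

32.198

R1 (z=20.0): breezy=0.66, below=0.78; AND[min(a, b)] → w = 0.66
R2 (z=15.0): ¬above=1−0.74=0.26, gusty=0.23; AND[min(a, b)] → w = 0.23
R3 (z=84.4): below=0.78, gusty=0.23; AND[min(a, b)] → w = 0.23
Weighted average = (0.66·20.0 + 0.23·15.0 + 0.23·84.4) / (0.66 + 0.23 + 0.23)
  = 36.0620 / 1.1200 = 32.198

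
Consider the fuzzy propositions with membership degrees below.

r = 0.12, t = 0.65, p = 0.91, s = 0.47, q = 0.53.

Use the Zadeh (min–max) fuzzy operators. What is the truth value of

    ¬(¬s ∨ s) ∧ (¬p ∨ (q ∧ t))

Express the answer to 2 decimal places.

0.47

¬s = 1 − 0.47 = 0.53
¬s ∨ s = max(a, b) on (0.53, 0.47) = 0.53
¬(¬s ∨ s) = 1 − 0.53 = 0.47
¬p = 1 − 0.91 = 0.09
q ∧ t = min(a, b) on (0.53, 0.65) = 0.53
¬p ∨ (q ∧ t) = max(a, b) on (0.09, 0.53) = 0.53
¬(¬s ∨ s) ∧ (¬p ∨ (q ∧ t)) = min(a, b) on (0.47, 0.53) = 0.47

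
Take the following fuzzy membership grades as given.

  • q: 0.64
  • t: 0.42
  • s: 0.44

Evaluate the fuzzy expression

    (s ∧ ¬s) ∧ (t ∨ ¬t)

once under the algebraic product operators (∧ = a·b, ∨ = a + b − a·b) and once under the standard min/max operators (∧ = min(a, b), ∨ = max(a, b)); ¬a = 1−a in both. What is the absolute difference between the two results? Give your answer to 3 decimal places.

Under algebraic product:
  ¬s = 1 − 0.4400 = 0.5600
  s ∧ ¬s = a·b on (0.4400, 0.5600) = 0.2464
  ¬t = 1 − 0.4200 = 0.5800
  t ∨ ¬t = a + b − a·b on (0.4200, 0.5800) = 0.7564
  (s ∧ ¬s) ∧ (t ∨ ¬t) = a·b on (0.2464, 0.7564) = 0.1864
  → value = 0.1864
Under standard min/max:
  ¬s = 1 − 0.44 = 0.56
  s ∧ ¬s = min(a, b) on (0.44, 0.56) = 0.44
  ¬t = 1 − 0.42 = 0.58
  t ∨ ¬t = max(a, b) on (0.42, 0.58) = 0.58
  (s ∧ ¬s) ∧ (t ∨ ¬t) = min(a, b) on (0.44, 0.58) = 0.44
  → value = 0.4400
|0.1864 − 0.4400| = 0.254

0.254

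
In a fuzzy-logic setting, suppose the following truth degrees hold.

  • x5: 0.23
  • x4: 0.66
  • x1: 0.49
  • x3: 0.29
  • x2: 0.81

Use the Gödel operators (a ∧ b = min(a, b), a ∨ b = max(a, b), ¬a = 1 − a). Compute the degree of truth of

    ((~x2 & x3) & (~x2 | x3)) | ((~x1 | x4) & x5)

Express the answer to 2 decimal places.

0.23

~x2 = 1 − 0.81 = 0.19
~x2 & x3 = min(a, b) on (0.19, 0.29) = 0.19
~x2 = 1 − 0.81 = 0.19
~x2 | x3 = max(a, b) on (0.19, 0.29) = 0.29
(~x2 & x3) & (~x2 | x3) = min(a, b) on (0.19, 0.29) = 0.19
~x1 = 1 − 0.49 = 0.51
~x1 | x4 = max(a, b) on (0.51, 0.66) = 0.66
(~x1 | x4) & x5 = min(a, b) on (0.66, 0.23) = 0.23
((~x2 & x3) & (~x2 | x3)) | ((~x1 | x4) & x5) = max(a, b) on (0.19, 0.23) = 0.23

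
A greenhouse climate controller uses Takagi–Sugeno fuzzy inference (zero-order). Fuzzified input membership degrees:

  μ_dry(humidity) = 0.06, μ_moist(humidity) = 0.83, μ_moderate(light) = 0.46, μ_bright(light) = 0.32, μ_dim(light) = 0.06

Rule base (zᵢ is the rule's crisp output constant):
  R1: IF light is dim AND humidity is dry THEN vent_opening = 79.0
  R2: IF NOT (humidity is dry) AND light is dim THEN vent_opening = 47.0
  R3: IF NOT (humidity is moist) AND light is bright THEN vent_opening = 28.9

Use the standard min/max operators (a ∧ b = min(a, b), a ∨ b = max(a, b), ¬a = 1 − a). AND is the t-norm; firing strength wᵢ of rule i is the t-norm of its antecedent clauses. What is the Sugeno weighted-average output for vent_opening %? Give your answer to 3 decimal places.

R1 (z=79.0): dim=0.06, dry=0.06; AND[min(a, b)] → w = 0.06
R2 (z=47.0): ¬dry=1−0.06=0.94, dim=0.06; AND[min(a, b)] → w = 0.06
R3 (z=28.9): ¬moist=1−0.83=0.17, bright=0.32; AND[min(a, b)] → w = 0.17
Weighted average = (0.06·79.0 + 0.06·47.0 + 0.17·28.9) / (0.06 + 0.06 + 0.17)
  = 12.4730 / 0.2900 = 43.010

43.010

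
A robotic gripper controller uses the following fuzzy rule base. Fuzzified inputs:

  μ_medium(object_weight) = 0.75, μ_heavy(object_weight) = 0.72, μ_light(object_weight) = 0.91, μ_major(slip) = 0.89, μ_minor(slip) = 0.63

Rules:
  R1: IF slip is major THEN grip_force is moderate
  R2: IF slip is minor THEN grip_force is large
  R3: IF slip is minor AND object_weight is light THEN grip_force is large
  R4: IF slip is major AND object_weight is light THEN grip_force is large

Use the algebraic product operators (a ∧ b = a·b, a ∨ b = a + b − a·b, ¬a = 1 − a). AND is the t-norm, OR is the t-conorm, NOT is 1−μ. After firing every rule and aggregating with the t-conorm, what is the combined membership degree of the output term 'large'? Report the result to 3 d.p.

R1: major=0.89 → w = 0.8900
R2: minor=0.63 → w = 0.6300
R3: minor=0.63, light=0.91; AND[a·b] → w = 0.5733
R4: major=0.89, light=0.91; AND[a·b] → w = 0.8099
Rules with consequent 'large': {R2, R3, R4} → strengths 0.6300, 0.5733, 0.8099
Aggregate via t-conorm [a + b − a·b]: 0.9700

0.970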